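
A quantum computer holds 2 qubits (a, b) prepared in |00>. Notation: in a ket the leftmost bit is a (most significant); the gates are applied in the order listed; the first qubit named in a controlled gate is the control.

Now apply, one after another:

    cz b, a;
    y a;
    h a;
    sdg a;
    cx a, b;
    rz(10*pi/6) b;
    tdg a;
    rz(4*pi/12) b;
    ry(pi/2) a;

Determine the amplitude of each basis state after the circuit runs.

The resulting statevector has amplitude -I/2 on |00>, exp(3*I*pi/4)/2 on |01>, -I/2 on |10>, -exp(3*I*pi/4)/2 on |11>.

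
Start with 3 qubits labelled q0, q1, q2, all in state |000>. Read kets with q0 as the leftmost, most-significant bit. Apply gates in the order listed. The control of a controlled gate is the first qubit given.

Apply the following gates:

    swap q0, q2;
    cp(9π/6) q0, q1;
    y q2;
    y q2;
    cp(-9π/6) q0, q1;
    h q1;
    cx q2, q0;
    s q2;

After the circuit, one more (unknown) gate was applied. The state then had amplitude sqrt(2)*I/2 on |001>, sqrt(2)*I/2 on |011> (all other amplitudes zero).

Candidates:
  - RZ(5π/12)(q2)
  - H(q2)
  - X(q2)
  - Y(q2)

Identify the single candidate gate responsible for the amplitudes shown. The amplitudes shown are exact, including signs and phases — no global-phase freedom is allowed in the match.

The applied gate was Y(q2). Key observation: steps 2-5 multiply out to the identity, so the circuit reduces to the remaining gates.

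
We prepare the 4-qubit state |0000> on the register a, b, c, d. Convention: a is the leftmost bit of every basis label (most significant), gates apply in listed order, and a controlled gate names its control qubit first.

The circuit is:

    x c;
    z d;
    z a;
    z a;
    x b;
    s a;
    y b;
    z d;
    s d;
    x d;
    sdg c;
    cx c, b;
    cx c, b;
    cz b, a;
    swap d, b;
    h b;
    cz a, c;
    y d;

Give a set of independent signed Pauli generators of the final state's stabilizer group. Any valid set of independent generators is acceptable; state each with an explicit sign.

One valid set of independent stabilizer generators is -IXII, +ZIII, -IIZI, -IIIZ (any independent generating set of the same group is equally correct). Key observation: the block from step 12 through step 13 cancels to the identity and can be dropped.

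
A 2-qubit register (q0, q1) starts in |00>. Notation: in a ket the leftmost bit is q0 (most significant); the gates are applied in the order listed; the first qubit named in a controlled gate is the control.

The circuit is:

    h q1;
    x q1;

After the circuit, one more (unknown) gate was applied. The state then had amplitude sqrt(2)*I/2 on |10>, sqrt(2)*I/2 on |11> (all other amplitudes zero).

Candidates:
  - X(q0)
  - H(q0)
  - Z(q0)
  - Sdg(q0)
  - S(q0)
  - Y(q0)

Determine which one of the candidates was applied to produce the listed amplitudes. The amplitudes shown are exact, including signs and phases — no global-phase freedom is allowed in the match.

The unique candidate consistent with the amplitudes is Y(q0).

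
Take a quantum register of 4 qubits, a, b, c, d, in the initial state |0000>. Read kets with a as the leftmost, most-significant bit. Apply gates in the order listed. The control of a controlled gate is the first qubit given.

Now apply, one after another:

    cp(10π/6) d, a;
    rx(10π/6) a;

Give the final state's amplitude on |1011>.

The amplitude on |1011> is 0.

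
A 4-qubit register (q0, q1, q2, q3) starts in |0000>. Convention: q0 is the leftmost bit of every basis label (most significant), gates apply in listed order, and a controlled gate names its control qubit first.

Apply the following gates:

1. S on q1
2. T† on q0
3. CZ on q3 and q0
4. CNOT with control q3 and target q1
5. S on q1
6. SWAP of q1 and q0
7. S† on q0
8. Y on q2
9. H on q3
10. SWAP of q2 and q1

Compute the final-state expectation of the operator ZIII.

The expectation value of ZIII is 1.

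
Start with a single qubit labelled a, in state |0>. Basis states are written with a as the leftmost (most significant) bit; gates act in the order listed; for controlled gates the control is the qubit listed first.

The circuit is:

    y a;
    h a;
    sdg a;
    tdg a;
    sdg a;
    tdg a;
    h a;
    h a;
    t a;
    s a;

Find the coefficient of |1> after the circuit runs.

The amplitude on |1> is sqrt(2)*exp(3*I*pi/4)/2. Key observation: the block from step 5 through step 10 cancels to the identity and can be dropped.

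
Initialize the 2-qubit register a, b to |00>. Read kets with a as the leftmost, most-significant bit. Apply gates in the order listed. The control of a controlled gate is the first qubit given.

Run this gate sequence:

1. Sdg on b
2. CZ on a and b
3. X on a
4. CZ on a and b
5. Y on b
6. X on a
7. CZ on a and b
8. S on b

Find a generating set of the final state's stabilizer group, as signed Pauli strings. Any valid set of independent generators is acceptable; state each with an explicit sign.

The final state is stabilized by the group generated by +ZI, -IZ; other independent generating sets are equally valid.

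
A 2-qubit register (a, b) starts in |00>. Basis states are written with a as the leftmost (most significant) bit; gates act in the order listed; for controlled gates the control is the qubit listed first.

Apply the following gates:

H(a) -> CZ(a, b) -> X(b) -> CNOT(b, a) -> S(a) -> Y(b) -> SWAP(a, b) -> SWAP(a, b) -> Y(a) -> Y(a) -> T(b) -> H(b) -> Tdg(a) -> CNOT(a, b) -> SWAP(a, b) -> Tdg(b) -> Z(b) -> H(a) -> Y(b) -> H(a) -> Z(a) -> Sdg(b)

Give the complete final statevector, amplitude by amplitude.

The final amplitudes are 1/2 on |00>, -I/2 on |01>, -1/2 on |10>, I/2 on |11>. Key observation: the block from step 7 through step 8 cancels to the identity and can be dropped.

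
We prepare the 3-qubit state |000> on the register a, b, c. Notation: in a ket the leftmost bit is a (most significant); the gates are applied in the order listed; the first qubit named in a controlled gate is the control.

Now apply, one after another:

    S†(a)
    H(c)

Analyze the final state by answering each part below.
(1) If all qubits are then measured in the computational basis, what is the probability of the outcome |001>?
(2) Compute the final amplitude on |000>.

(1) A full measurement returns |001> with probability 1/2.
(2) The final state's coefficient on |000> equals sqrt(2)/2.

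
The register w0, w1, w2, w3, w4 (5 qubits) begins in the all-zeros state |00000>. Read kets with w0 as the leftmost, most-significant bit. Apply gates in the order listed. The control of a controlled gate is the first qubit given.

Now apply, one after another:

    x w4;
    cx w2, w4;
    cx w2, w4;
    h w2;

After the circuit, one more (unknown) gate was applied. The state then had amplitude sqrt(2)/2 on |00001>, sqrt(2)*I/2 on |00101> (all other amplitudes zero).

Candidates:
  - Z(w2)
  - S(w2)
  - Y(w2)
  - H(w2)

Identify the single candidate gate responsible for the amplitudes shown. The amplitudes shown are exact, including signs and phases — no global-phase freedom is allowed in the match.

The unique candidate consistent with the amplitudes is S(w2).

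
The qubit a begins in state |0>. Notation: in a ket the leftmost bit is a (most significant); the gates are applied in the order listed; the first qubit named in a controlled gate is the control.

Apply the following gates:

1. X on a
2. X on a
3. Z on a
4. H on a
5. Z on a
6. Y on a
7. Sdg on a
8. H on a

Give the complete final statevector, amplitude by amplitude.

The resulting statevector has amplitude 1/2 + I/2 on |0>, -1/2 + I/2 on |1>.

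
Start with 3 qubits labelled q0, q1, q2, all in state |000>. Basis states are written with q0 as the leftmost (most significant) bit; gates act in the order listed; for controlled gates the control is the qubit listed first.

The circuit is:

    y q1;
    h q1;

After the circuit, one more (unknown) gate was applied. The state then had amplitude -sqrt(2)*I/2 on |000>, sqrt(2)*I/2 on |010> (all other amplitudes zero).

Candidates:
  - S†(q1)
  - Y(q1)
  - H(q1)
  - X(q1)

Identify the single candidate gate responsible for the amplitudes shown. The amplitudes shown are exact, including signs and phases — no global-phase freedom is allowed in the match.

The unique candidate consistent with the amplitudes is X(q1).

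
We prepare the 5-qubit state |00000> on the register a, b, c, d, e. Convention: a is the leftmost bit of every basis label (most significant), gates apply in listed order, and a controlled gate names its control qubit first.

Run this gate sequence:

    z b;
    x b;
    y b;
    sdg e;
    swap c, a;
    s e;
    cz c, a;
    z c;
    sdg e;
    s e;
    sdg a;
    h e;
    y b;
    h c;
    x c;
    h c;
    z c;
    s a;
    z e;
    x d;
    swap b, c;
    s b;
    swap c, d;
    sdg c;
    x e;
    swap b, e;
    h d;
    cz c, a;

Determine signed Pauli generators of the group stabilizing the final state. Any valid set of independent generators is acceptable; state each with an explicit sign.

The final state is stabilized by the group generated by -IXIII, -IIIXI, +ZIIII, -IIZII, +IIIIZ; other independent generating sets are equally valid.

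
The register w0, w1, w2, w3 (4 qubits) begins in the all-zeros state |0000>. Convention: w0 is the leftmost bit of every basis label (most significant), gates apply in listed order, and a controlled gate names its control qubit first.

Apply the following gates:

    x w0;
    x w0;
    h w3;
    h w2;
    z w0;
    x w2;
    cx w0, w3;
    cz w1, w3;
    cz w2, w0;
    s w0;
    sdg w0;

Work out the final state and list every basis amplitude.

The final amplitudes are 1/2 on |0000>, 1/2 on |0001>, 1/2 on |0010>, 1/2 on |0011>, and 0 on every other basis state. Key observation: steps 10-11 multiply out to the identity, so the circuit reduces to the remaining gates.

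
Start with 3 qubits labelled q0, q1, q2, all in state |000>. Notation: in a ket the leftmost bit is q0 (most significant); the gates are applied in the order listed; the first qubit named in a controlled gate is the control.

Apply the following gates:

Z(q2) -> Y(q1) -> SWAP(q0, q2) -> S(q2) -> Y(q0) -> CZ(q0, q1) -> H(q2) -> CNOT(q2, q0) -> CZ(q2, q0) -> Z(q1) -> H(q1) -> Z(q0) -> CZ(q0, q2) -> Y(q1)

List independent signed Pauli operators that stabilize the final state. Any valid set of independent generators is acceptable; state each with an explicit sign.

The stabilizer group can be generated by -XIX, +IXI, -ZIZ, among other valid generating sets.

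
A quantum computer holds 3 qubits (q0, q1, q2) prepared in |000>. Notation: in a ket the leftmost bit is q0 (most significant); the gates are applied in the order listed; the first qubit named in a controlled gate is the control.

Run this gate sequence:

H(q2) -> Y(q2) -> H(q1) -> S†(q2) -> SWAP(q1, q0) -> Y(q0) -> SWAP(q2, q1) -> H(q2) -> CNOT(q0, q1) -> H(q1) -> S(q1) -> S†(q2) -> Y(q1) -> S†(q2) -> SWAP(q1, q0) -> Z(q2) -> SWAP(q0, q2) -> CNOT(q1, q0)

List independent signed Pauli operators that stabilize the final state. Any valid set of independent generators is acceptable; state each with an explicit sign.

The final state is stabilized by the group generated by +XII, +IXZ, -IZX; other independent generating sets are equally valid.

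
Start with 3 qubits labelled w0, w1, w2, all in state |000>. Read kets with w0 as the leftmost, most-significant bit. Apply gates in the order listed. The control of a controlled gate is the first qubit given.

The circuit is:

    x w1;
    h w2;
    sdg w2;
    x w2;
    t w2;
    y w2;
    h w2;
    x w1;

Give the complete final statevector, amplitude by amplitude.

After the circuit, the state carries amplitude 1/2 - exp(3*I*pi/4)/2 on |000>, -1/2 - exp(3*I*pi/4)/2 on |001>, and 0 on every other basis state.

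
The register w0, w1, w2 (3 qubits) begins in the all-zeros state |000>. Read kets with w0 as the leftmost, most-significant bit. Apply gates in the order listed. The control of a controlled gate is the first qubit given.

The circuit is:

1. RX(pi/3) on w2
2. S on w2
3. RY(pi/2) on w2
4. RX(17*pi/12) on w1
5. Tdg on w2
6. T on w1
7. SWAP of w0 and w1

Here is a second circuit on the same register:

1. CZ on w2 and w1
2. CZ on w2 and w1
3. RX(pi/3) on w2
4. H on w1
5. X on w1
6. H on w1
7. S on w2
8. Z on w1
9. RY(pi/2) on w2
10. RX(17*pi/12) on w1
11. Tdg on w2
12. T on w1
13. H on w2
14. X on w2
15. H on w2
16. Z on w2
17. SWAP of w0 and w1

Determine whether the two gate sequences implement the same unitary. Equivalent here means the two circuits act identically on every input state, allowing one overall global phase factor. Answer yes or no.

Yes, they are equivalent — the unitaries differ by at most a global phase.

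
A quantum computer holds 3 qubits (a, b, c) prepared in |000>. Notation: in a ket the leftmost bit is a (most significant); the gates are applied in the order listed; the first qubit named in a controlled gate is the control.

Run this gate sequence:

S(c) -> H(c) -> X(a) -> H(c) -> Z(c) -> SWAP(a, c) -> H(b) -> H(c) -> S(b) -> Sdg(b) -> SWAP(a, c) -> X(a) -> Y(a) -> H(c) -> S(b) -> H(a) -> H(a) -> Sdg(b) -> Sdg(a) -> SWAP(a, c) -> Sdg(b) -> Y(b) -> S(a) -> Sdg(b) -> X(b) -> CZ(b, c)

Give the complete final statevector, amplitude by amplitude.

The resulting statevector has amplitude -sqrt(2)*I/4 on |000>, -sqrt(2)/4 on |001>, sqrt(2)*I/4 on |010>, -sqrt(2)/4 on |011>, sqrt(2)/4 on |100>, -sqrt(2)*I/4 on |101>, -sqrt(2)/4 on |110>, -sqrt(2)*I/4 on |111>. Key observation: gates 15-18 undo each other exactly, leaving only the rest of the circuit to track.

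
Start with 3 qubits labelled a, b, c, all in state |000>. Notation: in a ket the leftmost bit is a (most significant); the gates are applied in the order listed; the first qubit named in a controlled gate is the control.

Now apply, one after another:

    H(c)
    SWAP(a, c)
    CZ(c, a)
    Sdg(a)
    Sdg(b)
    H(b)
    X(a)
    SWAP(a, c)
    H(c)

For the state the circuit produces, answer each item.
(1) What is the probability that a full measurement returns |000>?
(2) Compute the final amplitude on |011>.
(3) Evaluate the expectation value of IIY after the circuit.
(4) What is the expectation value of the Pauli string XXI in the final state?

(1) Outcome |000> occurs with probability 1/4.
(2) The amplitude on |011> is sqrt(2)*(-1 - I)/4.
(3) In the final state, IIY has expectation -1.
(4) In the final state, XXI has expectation 0.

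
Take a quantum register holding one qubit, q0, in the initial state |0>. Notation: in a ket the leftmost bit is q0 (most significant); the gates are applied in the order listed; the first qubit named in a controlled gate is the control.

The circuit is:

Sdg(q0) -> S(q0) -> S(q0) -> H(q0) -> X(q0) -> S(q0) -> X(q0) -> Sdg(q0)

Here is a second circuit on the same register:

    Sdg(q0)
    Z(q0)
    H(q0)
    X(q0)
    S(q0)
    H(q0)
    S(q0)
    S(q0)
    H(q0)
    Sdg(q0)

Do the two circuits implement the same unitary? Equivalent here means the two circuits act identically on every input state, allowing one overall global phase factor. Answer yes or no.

Yes, they are equivalent — the unitaries differ by at most a global phase.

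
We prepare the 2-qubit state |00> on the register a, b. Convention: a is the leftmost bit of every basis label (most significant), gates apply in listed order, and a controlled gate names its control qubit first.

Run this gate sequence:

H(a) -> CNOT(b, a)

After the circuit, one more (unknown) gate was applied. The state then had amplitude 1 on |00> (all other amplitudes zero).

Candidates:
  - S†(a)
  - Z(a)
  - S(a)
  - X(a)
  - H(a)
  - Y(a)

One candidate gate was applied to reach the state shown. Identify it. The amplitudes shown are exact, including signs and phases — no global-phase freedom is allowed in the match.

It was H(a) that produced the state shown.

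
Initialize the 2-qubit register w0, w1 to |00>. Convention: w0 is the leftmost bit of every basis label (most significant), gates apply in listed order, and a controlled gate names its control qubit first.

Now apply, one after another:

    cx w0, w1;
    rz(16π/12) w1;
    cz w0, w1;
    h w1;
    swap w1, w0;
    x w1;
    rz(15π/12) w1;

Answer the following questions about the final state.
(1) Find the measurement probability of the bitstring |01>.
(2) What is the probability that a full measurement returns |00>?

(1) The probability of measuring |01> is 1/2.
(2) A full measurement returns |00> with probability 0.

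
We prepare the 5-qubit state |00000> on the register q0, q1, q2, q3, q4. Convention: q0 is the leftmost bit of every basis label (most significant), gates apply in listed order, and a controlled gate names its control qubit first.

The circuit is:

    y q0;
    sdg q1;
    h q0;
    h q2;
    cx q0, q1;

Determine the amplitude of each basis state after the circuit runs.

The resulting statevector has amplitude I/2 on |00000>, I/2 on |00100>, -I/2 on |11000>, -I/2 on |11100>, and 0 on every other basis state.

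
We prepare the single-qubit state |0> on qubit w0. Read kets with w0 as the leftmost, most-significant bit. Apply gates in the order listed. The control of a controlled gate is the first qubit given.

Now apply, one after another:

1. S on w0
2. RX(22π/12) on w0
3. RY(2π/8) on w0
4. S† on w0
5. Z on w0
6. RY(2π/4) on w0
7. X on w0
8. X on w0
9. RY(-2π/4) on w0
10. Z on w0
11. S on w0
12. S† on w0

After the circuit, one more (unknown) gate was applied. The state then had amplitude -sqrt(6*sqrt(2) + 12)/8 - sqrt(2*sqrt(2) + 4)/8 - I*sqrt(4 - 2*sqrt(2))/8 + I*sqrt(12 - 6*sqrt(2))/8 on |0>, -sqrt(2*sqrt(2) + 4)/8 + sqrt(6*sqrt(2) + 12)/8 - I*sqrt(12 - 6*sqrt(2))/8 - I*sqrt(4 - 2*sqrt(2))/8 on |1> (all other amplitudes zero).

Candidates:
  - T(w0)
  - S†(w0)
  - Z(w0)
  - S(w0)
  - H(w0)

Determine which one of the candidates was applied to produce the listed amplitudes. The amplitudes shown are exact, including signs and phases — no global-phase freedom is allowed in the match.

The applied gate was Z(w0). Key observation: gates 4-11 undo each other exactly, leaving only the rest of the circuit to track.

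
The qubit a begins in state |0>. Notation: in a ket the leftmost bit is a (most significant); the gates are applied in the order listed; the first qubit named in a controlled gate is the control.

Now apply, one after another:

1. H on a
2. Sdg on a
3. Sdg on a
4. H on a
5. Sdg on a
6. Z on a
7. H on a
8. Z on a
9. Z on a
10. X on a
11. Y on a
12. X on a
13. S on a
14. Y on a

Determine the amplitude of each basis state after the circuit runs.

The final amplitudes are sqrt(2)/2 on |0>, sqrt(2)*I/2 on |1>.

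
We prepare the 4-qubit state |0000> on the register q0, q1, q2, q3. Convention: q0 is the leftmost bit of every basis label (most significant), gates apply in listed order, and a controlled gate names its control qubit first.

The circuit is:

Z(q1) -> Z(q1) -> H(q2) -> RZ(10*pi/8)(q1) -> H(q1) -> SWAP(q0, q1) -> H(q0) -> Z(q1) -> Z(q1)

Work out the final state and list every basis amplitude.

The final amplitudes are -sqrt(2)*exp(3*I*pi/8)/2 on |0000>, -sqrt(2)*exp(3*I*pi/8)/2 on |0010>, and 0 on every other basis state.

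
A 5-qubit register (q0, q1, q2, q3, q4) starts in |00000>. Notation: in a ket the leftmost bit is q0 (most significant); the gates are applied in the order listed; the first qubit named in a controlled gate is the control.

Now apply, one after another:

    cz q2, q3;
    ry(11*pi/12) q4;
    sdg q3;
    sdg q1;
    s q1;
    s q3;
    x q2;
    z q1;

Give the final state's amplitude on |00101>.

The amplitude on |00101> is sqrt(2 - sqrt(2))/4 + sqrt(3*sqrt(2) + 6)/4. Key observation: gates 3-6 undo each other exactly, leaving only the rest of the circuit to track.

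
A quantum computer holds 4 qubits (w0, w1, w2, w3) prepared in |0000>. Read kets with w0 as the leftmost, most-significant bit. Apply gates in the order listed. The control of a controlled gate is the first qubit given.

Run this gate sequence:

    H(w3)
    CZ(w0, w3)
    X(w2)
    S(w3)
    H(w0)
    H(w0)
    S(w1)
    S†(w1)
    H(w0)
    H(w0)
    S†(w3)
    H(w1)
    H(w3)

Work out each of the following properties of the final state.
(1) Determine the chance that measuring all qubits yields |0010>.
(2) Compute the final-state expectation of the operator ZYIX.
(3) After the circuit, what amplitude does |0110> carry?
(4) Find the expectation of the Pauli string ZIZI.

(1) A full measurement returns |0010> with probability 1/2.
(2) In the final state, ZYIX has expectation 0.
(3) The amplitude on |0110> is sqrt(2)/2.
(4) The expectation value of ZIZI is -1.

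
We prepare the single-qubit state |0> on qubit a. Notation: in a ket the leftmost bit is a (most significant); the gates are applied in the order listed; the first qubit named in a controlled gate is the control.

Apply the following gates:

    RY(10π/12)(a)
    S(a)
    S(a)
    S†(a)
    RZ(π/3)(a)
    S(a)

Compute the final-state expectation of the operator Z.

The expectation value of Z is -sqrt(3)/2. Key observation: the block from step 3 through step 4 cancels to the identity and can be dropped.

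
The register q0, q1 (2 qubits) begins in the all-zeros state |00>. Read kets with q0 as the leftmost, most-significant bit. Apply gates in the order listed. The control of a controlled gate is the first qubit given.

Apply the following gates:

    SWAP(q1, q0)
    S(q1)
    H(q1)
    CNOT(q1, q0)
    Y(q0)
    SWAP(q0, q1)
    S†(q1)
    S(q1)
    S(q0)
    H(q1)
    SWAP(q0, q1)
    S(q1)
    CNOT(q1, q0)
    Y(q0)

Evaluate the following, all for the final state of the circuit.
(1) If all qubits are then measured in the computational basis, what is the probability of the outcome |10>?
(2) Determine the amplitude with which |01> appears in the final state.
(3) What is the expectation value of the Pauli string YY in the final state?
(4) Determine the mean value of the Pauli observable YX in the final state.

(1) The probability of measuring |10> is 1/4.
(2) The final state's coefficient on |01> equals 1/2.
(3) In the final state, YY has expectation -1.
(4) The observable YX averages to 0.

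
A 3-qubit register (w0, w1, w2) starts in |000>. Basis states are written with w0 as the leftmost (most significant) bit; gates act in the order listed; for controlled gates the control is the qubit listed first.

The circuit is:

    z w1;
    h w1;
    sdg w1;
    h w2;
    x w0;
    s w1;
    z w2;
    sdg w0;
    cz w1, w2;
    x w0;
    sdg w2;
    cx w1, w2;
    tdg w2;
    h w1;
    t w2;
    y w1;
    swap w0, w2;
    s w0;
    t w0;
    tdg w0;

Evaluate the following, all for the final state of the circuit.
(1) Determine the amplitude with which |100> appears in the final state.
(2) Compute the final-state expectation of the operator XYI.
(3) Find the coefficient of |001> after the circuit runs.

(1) The amplitude on |100> is sqrt(2)*(1 + I)/4.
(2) In the final state, XYI has expectation -1.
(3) The amplitude on |001> is 0.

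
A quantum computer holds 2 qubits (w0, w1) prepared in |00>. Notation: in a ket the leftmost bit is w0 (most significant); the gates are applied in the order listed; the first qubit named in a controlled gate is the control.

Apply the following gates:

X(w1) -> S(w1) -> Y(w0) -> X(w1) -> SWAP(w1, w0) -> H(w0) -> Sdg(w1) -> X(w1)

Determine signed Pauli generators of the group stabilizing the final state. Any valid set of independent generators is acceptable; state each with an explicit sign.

The final state is stabilized by the group generated by +XI, +IZ; other independent generating sets are equally valid.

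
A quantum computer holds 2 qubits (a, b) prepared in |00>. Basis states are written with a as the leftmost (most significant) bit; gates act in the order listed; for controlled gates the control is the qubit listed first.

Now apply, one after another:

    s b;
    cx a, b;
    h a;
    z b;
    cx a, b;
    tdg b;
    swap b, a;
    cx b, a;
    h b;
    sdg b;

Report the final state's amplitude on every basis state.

After the circuit, the state carries amplitude 1/2 - exp(3*I*pi/4)/2 on |00>, -I/2 + exp(I*pi/4)/2 on |01>, 0 on |10>, 0 on |11>.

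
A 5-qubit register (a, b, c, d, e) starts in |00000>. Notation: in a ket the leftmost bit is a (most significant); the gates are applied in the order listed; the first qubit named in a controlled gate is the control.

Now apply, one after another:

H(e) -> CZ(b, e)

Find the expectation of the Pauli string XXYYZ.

The expectation value of XXYYZ is 0.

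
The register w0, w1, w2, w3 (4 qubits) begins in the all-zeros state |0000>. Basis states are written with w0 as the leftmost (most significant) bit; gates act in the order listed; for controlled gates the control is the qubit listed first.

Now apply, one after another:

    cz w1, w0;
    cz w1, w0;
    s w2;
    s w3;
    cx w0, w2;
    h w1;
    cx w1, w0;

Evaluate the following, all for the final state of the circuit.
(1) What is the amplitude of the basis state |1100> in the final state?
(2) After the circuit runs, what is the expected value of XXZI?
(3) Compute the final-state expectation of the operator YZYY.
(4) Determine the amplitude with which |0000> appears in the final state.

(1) |1100> carries amplitude sqrt(2)/2 in the final state. Key observation: steps 1-2 multiply out to the identity, so the circuit reduces to the remaining gates.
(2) The observable XXZI averages to 1.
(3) The observable YZYY averages to 0.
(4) The amplitude on |0000> is sqrt(2)/2.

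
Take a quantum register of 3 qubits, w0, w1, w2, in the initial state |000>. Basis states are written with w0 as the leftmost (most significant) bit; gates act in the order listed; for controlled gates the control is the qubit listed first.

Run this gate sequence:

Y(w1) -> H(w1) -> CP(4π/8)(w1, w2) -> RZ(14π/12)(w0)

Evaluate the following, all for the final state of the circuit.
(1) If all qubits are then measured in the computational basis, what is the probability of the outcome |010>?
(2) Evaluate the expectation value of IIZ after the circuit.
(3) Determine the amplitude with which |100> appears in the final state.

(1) A full measurement returns |010> with probability 1/2.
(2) The observable IIZ averages to 1.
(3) The amplitude on |100> is 0.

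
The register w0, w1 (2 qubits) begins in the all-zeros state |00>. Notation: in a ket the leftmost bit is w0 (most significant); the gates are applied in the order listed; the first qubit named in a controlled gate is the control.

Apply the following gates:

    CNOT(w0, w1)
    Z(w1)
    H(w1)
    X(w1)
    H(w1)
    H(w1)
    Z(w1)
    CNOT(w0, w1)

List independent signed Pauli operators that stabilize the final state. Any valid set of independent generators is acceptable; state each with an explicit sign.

One valid set of independent stabilizer generators is -IX, +ZI (any independent generating set of the same group is equally correct).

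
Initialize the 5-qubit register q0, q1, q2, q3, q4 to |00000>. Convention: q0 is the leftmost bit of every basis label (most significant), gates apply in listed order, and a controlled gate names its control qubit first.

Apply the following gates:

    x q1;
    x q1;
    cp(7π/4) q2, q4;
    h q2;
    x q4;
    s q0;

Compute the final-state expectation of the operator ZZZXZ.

The observable ZZZXZ averages to 0.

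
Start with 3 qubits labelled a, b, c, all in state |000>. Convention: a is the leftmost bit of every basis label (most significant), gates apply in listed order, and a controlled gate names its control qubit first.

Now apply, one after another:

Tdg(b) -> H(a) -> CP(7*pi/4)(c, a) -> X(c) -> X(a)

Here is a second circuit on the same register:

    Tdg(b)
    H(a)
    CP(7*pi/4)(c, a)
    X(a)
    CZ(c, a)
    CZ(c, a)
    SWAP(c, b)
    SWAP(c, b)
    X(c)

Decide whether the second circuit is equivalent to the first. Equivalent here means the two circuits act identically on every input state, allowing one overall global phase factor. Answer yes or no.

Yes — the two circuits implement the same unitary up to a global phase.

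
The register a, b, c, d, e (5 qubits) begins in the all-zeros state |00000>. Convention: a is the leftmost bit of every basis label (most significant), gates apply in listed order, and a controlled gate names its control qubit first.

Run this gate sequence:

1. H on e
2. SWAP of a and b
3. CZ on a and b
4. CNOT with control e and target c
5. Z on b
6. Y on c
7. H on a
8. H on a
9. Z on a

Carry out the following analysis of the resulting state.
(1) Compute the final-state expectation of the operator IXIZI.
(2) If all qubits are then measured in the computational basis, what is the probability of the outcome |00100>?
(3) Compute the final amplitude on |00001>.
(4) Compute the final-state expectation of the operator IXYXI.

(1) The expectation value of IXIZI is 0.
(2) Outcome |00100> occurs with probability 1/2.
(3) The amplitude on |00001> is -sqrt(2)*I/2.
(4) The observable IXYXI averages to 0.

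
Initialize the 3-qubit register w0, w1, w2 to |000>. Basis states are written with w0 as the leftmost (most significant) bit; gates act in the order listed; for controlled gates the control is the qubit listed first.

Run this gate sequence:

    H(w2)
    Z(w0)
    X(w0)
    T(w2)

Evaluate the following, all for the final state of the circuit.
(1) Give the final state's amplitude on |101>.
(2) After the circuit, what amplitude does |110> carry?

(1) The amplitude on |101> is sqrt(2)*exp(I*pi/4)/2.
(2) |110> carries amplitude 0 in the final state.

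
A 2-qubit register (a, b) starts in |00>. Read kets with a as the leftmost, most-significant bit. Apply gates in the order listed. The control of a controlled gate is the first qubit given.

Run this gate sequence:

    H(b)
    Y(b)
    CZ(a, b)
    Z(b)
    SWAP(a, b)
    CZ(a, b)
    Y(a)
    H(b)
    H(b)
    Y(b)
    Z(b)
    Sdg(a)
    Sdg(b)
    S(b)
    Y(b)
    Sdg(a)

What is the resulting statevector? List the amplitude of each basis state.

The final amplitudes are sqrt(2)/2 on |00>, 0 on |01>, sqrt(2)/2 on |10>, 0 on |11>.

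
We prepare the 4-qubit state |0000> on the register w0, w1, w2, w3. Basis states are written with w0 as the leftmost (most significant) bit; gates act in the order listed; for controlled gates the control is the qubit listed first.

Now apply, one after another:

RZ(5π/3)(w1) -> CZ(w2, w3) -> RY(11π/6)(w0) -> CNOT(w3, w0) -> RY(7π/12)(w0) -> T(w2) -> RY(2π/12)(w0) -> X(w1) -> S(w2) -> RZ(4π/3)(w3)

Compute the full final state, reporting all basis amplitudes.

The final amplitudes are -I*sqrt(3*sqrt(2) + 6)/4 + I*sqrt(2 - sqrt(2))/4 on |0100>, -I*sqrt(sqrt(2) + 2)/4 - I*sqrt(6 - 3*sqrt(2))/4 on |1100>, and 0 on every other basis state.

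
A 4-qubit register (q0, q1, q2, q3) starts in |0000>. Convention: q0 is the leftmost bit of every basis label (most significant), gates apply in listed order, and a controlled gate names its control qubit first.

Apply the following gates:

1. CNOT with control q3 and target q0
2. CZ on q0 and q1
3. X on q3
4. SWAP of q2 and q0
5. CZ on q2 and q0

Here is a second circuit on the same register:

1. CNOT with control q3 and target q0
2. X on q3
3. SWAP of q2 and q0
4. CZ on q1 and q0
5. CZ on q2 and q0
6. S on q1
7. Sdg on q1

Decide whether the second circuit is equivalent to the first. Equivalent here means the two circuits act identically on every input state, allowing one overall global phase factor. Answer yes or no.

No: there is an input state on which the two circuits produce genuinely different outputs (not merely differing by a phase).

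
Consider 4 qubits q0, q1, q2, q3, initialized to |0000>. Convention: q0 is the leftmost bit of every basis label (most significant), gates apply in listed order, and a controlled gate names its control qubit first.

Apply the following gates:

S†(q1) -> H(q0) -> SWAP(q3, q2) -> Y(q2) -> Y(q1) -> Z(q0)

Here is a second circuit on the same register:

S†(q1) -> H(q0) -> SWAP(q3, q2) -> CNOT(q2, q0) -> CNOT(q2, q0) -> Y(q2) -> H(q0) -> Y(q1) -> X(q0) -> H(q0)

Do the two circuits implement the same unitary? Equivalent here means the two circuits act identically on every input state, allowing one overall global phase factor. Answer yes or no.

Yes — the two circuits implement the same unitary up to a global phase.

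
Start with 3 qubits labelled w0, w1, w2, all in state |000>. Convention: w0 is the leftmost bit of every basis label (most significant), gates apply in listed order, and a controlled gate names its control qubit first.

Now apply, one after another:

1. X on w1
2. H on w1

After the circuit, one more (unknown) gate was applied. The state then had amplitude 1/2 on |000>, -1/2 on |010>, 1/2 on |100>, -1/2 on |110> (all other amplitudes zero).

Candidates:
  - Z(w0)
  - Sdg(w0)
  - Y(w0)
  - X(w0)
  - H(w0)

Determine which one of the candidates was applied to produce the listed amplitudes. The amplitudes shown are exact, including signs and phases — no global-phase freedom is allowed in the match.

It was H(w0) that produced the state shown.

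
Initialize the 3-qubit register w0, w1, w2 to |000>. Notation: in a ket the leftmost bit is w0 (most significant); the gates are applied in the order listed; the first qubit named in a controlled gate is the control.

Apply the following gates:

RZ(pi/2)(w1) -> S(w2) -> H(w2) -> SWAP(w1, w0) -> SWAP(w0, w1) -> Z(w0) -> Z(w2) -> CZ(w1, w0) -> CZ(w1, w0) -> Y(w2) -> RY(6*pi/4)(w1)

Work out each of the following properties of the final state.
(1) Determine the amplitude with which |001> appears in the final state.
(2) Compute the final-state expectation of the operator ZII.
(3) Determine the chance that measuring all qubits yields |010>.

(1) The final state's coefficient on |001> equals -exp(I*pi/4)/2. Key observation: steps 8-9 multiply out to the identity, so the circuit reduces to the remaining gates.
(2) In the final state, ZII has expectation 1.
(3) The probability of measuring |010> is 1/4.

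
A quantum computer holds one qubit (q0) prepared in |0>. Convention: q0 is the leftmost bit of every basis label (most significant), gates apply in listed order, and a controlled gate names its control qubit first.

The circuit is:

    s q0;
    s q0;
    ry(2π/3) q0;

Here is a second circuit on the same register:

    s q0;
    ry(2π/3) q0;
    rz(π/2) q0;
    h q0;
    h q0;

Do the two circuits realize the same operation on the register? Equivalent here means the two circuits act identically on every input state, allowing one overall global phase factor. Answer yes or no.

No — the two circuits implement different unitaries, even allowing a global phase.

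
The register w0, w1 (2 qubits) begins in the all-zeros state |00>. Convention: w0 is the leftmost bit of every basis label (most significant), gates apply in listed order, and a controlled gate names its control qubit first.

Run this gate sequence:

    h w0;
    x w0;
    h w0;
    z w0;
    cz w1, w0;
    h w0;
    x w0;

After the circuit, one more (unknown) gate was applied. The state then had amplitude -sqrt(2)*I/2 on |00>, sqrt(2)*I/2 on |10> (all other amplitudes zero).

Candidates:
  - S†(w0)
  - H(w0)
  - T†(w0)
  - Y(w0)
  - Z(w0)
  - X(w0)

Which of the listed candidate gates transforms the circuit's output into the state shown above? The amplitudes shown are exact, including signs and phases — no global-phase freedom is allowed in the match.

The applied gate was Y(w0). Key observation: gates 1-4 undo each other exactly, leaving only the rest of the circuit to track.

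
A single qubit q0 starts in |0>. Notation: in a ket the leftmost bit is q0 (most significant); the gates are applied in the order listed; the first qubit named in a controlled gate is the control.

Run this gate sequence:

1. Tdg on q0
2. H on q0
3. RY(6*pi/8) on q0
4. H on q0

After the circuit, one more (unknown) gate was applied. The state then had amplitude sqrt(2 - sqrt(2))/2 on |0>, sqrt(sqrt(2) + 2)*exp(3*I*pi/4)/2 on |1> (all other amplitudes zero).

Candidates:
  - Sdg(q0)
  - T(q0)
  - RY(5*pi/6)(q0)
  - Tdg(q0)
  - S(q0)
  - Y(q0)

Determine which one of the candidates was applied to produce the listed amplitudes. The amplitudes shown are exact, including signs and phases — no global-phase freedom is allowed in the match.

It was Tdg(q0) that produced the state shown.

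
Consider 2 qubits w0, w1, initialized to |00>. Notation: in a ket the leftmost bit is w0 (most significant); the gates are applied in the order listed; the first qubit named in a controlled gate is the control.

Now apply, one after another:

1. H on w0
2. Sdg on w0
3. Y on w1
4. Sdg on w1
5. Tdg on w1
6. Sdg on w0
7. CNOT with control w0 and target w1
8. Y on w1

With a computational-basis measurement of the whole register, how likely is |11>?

Outcome |11> occurs with probability 1/2.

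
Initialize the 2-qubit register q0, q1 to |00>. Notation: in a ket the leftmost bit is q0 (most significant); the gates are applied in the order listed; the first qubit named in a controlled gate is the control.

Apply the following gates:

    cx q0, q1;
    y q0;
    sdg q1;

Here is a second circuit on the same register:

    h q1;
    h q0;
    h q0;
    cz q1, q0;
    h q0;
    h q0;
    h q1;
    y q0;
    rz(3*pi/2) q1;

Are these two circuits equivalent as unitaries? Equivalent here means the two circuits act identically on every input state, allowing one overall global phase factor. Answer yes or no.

Yes: on every input state the two circuits agree up to one overall phase factor.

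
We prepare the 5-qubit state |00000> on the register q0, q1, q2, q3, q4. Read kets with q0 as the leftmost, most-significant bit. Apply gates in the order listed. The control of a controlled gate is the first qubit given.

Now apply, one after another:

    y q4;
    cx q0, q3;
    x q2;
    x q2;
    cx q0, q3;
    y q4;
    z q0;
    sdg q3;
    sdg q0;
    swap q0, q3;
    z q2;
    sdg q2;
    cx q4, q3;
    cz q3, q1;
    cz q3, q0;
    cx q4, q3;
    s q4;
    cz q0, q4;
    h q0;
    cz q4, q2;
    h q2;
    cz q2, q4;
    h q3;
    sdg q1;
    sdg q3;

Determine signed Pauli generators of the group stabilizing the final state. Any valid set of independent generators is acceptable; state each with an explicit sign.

The final state is stabilized by the group generated by +XIIII, +IIXII, -IIIYI, +IZIII, +IIIIZ; other independent generating sets are equally valid. Key observation: the block from step 1 through step 6 cancels to the identity and can be dropped.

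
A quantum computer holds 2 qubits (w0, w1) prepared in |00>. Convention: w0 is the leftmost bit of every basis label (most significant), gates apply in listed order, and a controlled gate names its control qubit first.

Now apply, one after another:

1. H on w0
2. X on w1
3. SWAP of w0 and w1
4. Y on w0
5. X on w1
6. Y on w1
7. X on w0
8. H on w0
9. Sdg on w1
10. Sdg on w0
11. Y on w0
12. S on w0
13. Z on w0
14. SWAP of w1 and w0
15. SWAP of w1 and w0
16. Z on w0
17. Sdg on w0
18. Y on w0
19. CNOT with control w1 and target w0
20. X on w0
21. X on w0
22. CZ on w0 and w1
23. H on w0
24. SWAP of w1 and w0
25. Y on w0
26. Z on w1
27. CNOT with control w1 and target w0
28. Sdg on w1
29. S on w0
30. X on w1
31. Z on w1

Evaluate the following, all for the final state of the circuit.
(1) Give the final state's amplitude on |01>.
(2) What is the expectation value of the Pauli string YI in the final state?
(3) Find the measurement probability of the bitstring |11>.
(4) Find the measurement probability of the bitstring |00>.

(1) The final state's coefficient on |01> equals sqrt(2)*(-1 + I)/4. Key observation: gates 11-18 undo each other exactly, leaving only the rest of the circuit to track.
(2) The expectation value of YI is 1.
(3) The probability of measuring |11> is 1/4.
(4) Outcome |00> occurs with probability 1/4.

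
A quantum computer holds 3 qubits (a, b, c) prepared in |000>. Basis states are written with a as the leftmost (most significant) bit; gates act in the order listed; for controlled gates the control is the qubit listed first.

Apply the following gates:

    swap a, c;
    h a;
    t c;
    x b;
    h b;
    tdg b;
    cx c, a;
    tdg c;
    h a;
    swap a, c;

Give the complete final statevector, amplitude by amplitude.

The final amplitudes are sqrt(2)/2 on |000>, sqrt(2)*exp(3*I*pi/4)/2 on |010>, and 0 on every other basis state.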